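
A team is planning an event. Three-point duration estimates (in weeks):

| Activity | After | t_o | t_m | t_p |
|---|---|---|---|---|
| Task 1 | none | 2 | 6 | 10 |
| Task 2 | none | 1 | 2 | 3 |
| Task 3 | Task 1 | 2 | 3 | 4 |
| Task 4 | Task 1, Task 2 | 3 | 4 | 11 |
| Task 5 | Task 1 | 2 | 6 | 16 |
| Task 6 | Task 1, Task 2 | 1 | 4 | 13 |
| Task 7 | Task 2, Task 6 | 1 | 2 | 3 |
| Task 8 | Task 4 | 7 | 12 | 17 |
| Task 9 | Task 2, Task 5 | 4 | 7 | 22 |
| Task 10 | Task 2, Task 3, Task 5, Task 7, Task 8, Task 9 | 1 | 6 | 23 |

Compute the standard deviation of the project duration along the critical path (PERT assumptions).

4.45 weeks

te_Task 1 = (2 + 4·6 + 10)/6 = 36/6 = 6; σ²_Task 1 = ((10−2)/6)² = 1.778
te_Task 2 = (1 + 4·2 + 3)/6 = 12/6 = 2; σ²_Task 2 = ((3−1)/6)² = 0.111
te_Task 3 = (2 + 4·3 + 4)/6 = 18/6 = 3; σ²_Task 3 = ((4−2)/6)² = 0.111
te_Task 4 = (3 + 4·4 + 11)/6 = 30/6 = 5; σ²_Task 4 = ((11−3)/6)² = 1.778
te_Task 5 = (2 + 4·6 + 16)/6 = 42/6 = 7; σ²_Task 5 = ((16−2)/6)² = 5.444
te_Task 6 = (1 + 4·4 + 13)/6 = 30/6 = 5; σ²_Task 6 = ((13−1)/6)² = 4.000
te_Task 7 = (1 + 4·2 + 3)/6 = 12/6 = 2; σ²_Task 7 = ((3−1)/6)² = 0.111
te_Task 8 = (7 + 4·12 + 17)/6 = 72/6 = 12; σ²_Task 8 = ((17−7)/6)² = 2.778
te_Task 9 = (4 + 4·7 + 22)/6 = 54/6 = 9; σ²_Task 9 = ((22−4)/6)² = 9.000
te_Task 10 = (1 + 4·6 + 23)/6 = 48/6 = 8; σ²_Task 10 = ((23−1)/6)² = 13.444

Forward pass:
ES_Task 1 = 0; EF_Task 1 = 6
ES_Task 2 = 0; EF_Task 2 = 2
ES_Task 3 = 6; EF_Task 3 = 6+3 = 9
ES_Task 4 = max(EF_Task 1=6, EF_Task 2=2) = 6; EF_Task 4 = 6+5 = 11
ES_Task 5 = 6; EF_Task 5 = 6+7 = 13
ES_Task 6 = max(EF_Task 1=6, EF_Task 2=2) = 6; EF_Task 6 = 6+5 = 11
ES_Task 7 = max(EF_Task 2=2, EF_Task 6=11) = 11; EF_Task 7 = 11+2 = 13
ES_Task 8 = 11; EF_Task 8 = 11+12 = 23
ES_Task 9 = max(EF_Task 2=2, EF_Task 5=13) = 13; EF_Task 9 = 13+9 = 22
ES_Task 10 = max(EF_Task 2=2, EF_Task 3=9, EF_Task 5=13, EF_Task 7=13, EF_Task 8=23, EF_Task 9=22) = 23; EF_Task 10 = 23+8 = 31
Expected project duration μ = 31 weeks. Critical path: Task 1 → Task 4 → Task 8 → Task 10.

Variance along critical path = 1.778 + 1.778 + 2.778 + 13.444 = 19.778
σ = √19.778 = 4.447 weeks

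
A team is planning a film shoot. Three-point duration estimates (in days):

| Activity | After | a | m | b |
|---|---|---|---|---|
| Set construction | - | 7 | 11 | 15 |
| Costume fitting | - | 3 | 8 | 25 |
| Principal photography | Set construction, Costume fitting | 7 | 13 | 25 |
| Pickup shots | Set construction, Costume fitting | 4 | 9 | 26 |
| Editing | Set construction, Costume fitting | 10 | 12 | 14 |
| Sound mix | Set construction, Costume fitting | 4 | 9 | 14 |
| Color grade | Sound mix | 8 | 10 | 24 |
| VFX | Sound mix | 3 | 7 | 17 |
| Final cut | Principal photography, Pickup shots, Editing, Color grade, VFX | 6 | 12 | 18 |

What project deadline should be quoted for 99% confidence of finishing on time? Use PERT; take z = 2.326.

53.2 days

te_Set construction = (7 + 4·11 + 15)/6 = 66/6 = 11; σ²_Set construction = ((15−7)/6)² = 1.778
te_Costume fitting = (3 + 4·8 + 25)/6 = 60/6 = 10; σ²_Costume fitting = ((25−3)/6)² = 13.444
te_Principal photography = (7 + 4·13 + 25)/6 = 84/6 = 14; σ²_Principal photography = ((25−7)/6)² = 9.000
te_Pickup shots = (4 + 4·9 + 26)/6 = 66/6 = 11; σ²_Pickup shots = ((26−4)/6)² = 13.444
te_Editing = (10 + 4·12 + 14)/6 = 72/6 = 12; σ²_Editing = ((14−10)/6)² = 0.444
te_Sound mix = (4 + 4·9 + 14)/6 = 54/6 = 9; σ²_Sound mix = ((14−4)/6)² = 2.778
te_Color grade = (8 + 4·10 + 24)/6 = 72/6 = 12; σ²_Color grade = ((24−8)/6)² = 7.111
te_VFX = (3 + 4·7 + 17)/6 = 48/6 = 8; σ²_VFX = ((17−3)/6)² = 5.444
te_Final cut = (6 + 4·12 + 18)/6 = 72/6 = 12; σ²_Final cut = ((18−6)/6)² = 4.000

Forward pass:
ES_Set construction = 0; EF_Set construction = 11
ES_Costume fitting = 0; EF_Costume fitting = 10
ES_Principal photography = max(EF_Set construction=11, EF_Costume fitting=10) = 11; EF_Principal photography = 11+14 = 25
ES_Pickup shots = max(EF_Set construction=11, EF_Costume fitting=10) = 11; EF_Pickup shots = 11+11 = 22
ES_Editing = max(EF_Set construction=11, EF_Costume fitting=10) = 11; EF_Editing = 11+12 = 23
ES_Sound mix = max(EF_Set construction=11, EF_Costume fitting=10) = 11; EF_Sound mix = 11+9 = 20
ES_Color grade = 20; EF_Color grade = 20+12 = 32
ES_VFX = 20; EF_VFX = 20+8 = 28
ES_Final cut = max(EF_Principal photography=25, EF_Pickup shots=22, EF_Editing=23, EF_Color grade=32, EF_VFX=28) = 32; EF_Final cut = 32+12 = 44
Expected project duration μ = 44 days. Critical path: Set construction → Sound mix → Color grade → Final cut.

Variance along critical path = 1.778 + 2.778 + 7.111 + 4.000 = 15.667; σ = 3.958 days.
D = μ + z·σ = 44 + 2.326·3.958 = 53.2 days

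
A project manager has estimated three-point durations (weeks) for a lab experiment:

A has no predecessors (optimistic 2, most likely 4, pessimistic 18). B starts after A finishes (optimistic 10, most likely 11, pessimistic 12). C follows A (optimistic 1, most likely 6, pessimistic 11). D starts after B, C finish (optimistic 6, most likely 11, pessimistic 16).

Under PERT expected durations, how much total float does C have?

5 weeks

te_A = (2 + 4·4 + 18)/6 = 36/6 = 6
te_B = (10 + 4·11 + 12)/6 = 66/6 = 11
te_C = (1 + 4·6 + 11)/6 = 36/6 = 6
te_D = (6 + 4·11 + 16)/6 = 66/6 = 11

Forward pass:
ES_A = 0; EF_A = 6
ES_B = 6; EF_B = 6+11 = 17
ES_C = 6; EF_C = 6+6 = 12
ES_D = max(EF_B=17, EF_C=12) = 17; EF_D = 17+11 = 28
Expected project duration μ = 28 weeks. Critical path: A → B → D.

Backward pass:
LF_D = 28; LS_D = 28−11 = 17
LF_C = LS_D = 17; LS_C = 17−6 = 11
LF_B = LS_D = 17; LS_B = 17−11 = 6
LF_A = min(LS_B=6, LS_C=11) = 6; LS_A = 6−6 = 0
Slack_C = LS_C − ES_C = 11 − 6 = 5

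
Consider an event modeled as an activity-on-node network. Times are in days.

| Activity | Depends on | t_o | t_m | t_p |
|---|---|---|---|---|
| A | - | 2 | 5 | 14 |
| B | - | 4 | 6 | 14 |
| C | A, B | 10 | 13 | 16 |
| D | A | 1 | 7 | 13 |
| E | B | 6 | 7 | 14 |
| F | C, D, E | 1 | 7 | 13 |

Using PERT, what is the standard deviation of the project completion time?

te_A = (2 + 4·5 + 14)/6 = 36/6 = 6; σ²_A = ((14−2)/6)² = 4.000
te_B = (4 + 4·6 + 14)/6 = 42/6 = 7; σ²_B = ((14−4)/6)² = 2.778
te_C = (10 + 4·13 + 16)/6 = 78/6 = 13; σ²_C = ((16−10)/6)² = 1.000
te_D = (1 + 4·7 + 13)/6 = 42/6 = 7; σ²_D = ((13−1)/6)² = 4.000
te_E = (6 + 4·7 + 14)/6 = 48/6 = 8; σ²_E = ((14−6)/6)² = 1.778
te_F = (1 + 4·7 + 13)/6 = 42/6 = 7; σ²_F = ((13−1)/6)² = 4.000

Forward pass:
ES_A = 0; EF_A = 6
ES_B = 0; EF_B = 7
ES_C = max(EF_A=6, EF_B=7) = 7; EF_C = 7+13 = 20
ES_D = 6; EF_D = 6+7 = 13
ES_E = 7; EF_E = 7+8 = 15
ES_F = max(EF_C=20, EF_D=13, EF_E=15) = 20; EF_F = 20+7 = 27
Expected project duration μ = 27 days. Critical path: B → C → F.

Variance along critical path = 2.778 + 1.000 + 4.000 = 7.778
σ = √7.778 = 2.789 days

2.79 days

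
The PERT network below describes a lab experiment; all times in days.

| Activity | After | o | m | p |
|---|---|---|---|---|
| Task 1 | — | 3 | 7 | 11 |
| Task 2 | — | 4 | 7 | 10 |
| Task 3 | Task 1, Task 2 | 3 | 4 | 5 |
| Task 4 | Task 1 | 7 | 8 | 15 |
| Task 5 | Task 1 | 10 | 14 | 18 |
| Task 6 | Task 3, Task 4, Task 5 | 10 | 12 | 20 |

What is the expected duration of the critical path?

te_Task 1 = (3 + 4·7 + 11)/6 = 42/6 = 7
te_Task 2 = (4 + 4·7 + 10)/6 = 42/6 = 7
te_Task 3 = (3 + 4·4 + 5)/6 = 24/6 = 4
te_Task 4 = (7 + 4·8 + 15)/6 = 54/6 = 9
te_Task 5 = (10 + 4·14 + 18)/6 = 84/6 = 14
te_Task 6 = (10 + 4·12 + 20)/6 = 78/6 = 13

Forward pass:
ES_Task 1 = 0; EF_Task 1 = 7
ES_Task 2 = 0; EF_Task 2 = 7
ES_Task 3 = max(EF_Task 1=7, EF_Task 2=7) = 7; EF_Task 3 = 7+4 = 11
ES_Task 4 = 7; EF_Task 4 = 7+9 = 16
ES_Task 5 = 7; EF_Task 5 = 7+14 = 21
ES_Task 6 = max(EF_Task 3=11, EF_Task 4=16, EF_Task 5=21) = 21; EF_Task 6 = 21+13 = 34
Expected project duration μ = 34 days. Critical path: Task 1 → Task 5 → Task 6.

34 days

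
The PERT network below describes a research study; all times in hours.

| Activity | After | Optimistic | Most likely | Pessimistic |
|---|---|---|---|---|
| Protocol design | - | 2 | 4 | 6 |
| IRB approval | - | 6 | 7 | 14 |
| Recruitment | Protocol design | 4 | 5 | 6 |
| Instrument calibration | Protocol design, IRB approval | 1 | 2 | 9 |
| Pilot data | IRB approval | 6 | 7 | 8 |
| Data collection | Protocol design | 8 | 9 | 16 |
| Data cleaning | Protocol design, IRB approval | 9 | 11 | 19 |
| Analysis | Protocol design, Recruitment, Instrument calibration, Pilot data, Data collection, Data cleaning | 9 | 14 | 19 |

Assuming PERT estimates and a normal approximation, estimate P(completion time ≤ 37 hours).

0.866

te_Protocol design = (2 + 4·4 + 6)/6 = 24/6 = 4; σ²_Protocol design = ((6−2)/6)² = 0.444
te_IRB approval = (6 + 4·7 + 14)/6 = 48/6 = 8; σ²_IRB approval = ((14−6)/6)² = 1.778
te_Recruitment = (4 + 4·5 + 6)/6 = 30/6 = 5; σ²_Recruitment = ((6−4)/6)² = 0.111
te_Instrument calibration = (1 + 4·2 + 9)/6 = 18/6 = 3; σ²_Instrument calibration = ((9−1)/6)² = 1.778
te_Pilot data = (6 + 4·7 + 8)/6 = 42/6 = 7; σ²_Pilot data = ((8−6)/6)² = 0.111
te_Data collection = (8 + 4·9 + 16)/6 = 60/6 = 10; σ²_Data collection = ((16−8)/6)² = 1.778
te_Data cleaning = (9 + 4·11 + 19)/6 = 72/6 = 12; σ²_Data cleaning = ((19−9)/6)² = 2.778
te_Analysis = (9 + 4·14 + 19)/6 = 84/6 = 14; σ²_Analysis = ((19−9)/6)² = 2.778

Forward pass:
ES_Protocol design = 0; EF_Protocol design = 4
ES_IRB approval = 0; EF_IRB approval = 8
ES_Recruitment = 4; EF_Recruitment = 4+5 = 9
ES_Instrument calibration = max(EF_Protocol design=4, EF_IRB approval=8) = 8; EF_Instrument calibration = 8+3 = 11
ES_Pilot data = 8; EF_Pilot data = 8+7 = 15
ES_Data collection = 4; EF_Data collection = 4+10 = 14
ES_Data cleaning = max(EF_Protocol design=4, EF_IRB approval=8) = 8; EF_Data cleaning = 8+12 = 20
ES_Analysis = max(EF_Protocol design=4, EF_Recruitment=9, EF_Instrument calibration=11, EF_Pilot data=15, EF_Data collection=14, EF_Data cleaning=20) = 20; EF_Analysis = 20+14 = 34
Expected project duration μ = 34 hours. Critical path: IRB approval → Data cleaning → Analysis.

Variance along critical path = 1.778 + 2.778 + 2.778 = 7.333; σ = √7.333 = 2.708 hours.
Z = (37 − 34) / 2.708 = 1.108
P(T ≤ 37) = Φ(1.108) ≈ 0.866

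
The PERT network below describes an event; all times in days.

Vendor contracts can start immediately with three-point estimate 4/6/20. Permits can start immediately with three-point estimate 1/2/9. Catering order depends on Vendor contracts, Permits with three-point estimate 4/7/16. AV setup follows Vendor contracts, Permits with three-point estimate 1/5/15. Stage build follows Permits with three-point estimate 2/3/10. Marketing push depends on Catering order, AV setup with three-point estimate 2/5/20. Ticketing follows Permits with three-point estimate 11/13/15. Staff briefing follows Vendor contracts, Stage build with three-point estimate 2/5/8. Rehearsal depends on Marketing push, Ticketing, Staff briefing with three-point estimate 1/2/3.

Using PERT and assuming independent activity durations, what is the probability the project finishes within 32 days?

te_Vendor contracts = (4 + 4·6 + 20)/6 = 48/6 = 8; σ²_Vendor contracts = ((20−4)/6)² = 7.111
te_Permits = (1 + 4·2 + 9)/6 = 18/6 = 3; σ²_Permits = ((9−1)/6)² = 1.778
te_Catering order = (4 + 4·7 + 16)/6 = 48/6 = 8; σ²_Catering order = ((16−4)/6)² = 4.000
te_AV setup = (1 + 4·5 + 15)/6 = 36/6 = 6; σ²_AV setup = ((15−1)/6)² = 5.444
te_Stage build = (2 + 4·3 + 10)/6 = 24/6 = 4; σ²_Stage build = ((10−2)/6)² = 1.778
te_Marketing push = (2 + 4·5 + 20)/6 = 42/6 = 7; σ²_Marketing push = ((20−2)/6)² = 9.000
te_Ticketing = (11 + 4·13 + 15)/6 = 78/6 = 13; σ²_Ticketing = ((15−11)/6)² = 0.444
te_Staff briefing = (2 + 4·5 + 8)/6 = 30/6 = 5; σ²_Staff briefing = ((8−2)/6)² = 1.000
te_Rehearsal = (1 + 4·2 + 3)/6 = 12/6 = 2; σ²_Rehearsal = ((3−1)/6)² = 0.111

Forward pass:
ES_Vendor contracts = 0; EF_Vendor contracts = 8
ES_Permits = 0; EF_Permits = 3
ES_Catering order = max(EF_Vendor contracts=8, EF_Permits=3) = 8; EF_Catering order = 8+8 = 16
ES_AV setup = max(EF_Vendor contracts=8, EF_Permits=3) = 8; EF_AV setup = 8+6 = 14
ES_Stage build = 3; EF_Stage build = 3+4 = 7
ES_Marketing push = max(EF_Catering order=16, EF_AV setup=14) = 16; EF_Marketing push = 16+7 = 23
ES_Ticketing = 3; EF_Ticketing = 3+13 = 16
ES_Staff briefing = max(EF_Vendor contracts=8, EF_Stage build=7) = 8; EF_Staff briefing = 8+5 = 13
ES_Rehearsal = max(EF_Marketing push=23, EF_Ticketing=16, EF_Staff briefing=13) = 23; EF_Rehearsal = 23+2 = 25
Expected project duration μ = 25 days. Critical path: Vendor contracts → Catering order → Marketing push → Rehearsal.

Variance along critical path = 7.111 + 4.000 + 9.000 + 0.111 = 20.222; σ = √20.222 = 4.497 days.
Z = (32 − 25) / 4.497 = 1.557
P(T ≤ 32) = Φ(1.557) ≈ 0.940

0.940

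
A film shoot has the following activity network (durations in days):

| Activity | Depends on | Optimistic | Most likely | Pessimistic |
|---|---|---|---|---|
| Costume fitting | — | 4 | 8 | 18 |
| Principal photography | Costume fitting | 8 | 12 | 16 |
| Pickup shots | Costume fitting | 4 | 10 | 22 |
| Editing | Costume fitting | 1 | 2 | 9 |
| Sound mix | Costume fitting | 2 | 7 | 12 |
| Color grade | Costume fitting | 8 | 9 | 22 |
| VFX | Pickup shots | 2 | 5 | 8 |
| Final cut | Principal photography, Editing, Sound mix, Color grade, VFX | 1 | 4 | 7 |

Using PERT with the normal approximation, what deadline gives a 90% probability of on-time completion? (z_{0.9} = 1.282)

te_Costume fitting = (4 + 4·8 + 18)/6 = 54/6 = 9; σ²_Costume fitting = ((18−4)/6)² = 5.444
te_Principal photography = (8 + 4·12 + 16)/6 = 72/6 = 12; σ²_Principal photography = ((16−8)/6)² = 1.778
te_Pickup shots = (4 + 4·10 + 22)/6 = 66/6 = 11; σ²_Pickup shots = ((22−4)/6)² = 9.000
te_Editing = (1 + 4·2 + 9)/6 = 18/6 = 3; σ²_Editing = ((9−1)/6)² = 1.778
te_Sound mix = (2 + 4·7 + 12)/6 = 42/6 = 7; σ²_Sound mix = ((12−2)/6)² = 2.778
te_Color grade = (8 + 4·9 + 22)/6 = 66/6 = 11; σ²_Color grade = ((22−8)/6)² = 5.444
te_VFX = (2 + 4·5 + 8)/6 = 30/6 = 5; σ²_VFX = ((8−2)/6)² = 1.000
te_Final cut = (1 + 4·4 + 7)/6 = 24/6 = 4; σ²_Final cut = ((7−1)/6)² = 1.000

Forward pass:
ES_Costume fitting = 0; EF_Costume fitting = 9
ES_Principal photography = 9; EF_Principal photography = 9+12 = 21
ES_Pickup shots = 9; EF_Pickup shots = 9+11 = 20
ES_Editing = 9; EF_Editing = 9+3 = 12
ES_Sound mix = 9; EF_Sound mix = 9+7 = 16
ES_Color grade = 9; EF_Color grade = 9+11 = 20
ES_VFX = 20; EF_VFX = 20+5 = 25
ES_Final cut = max(EF_Principal photography=21, EF_Editing=12, EF_Sound mix=16, EF_Color grade=20, EF_VFX=25) = 25; EF_Final cut = 25+4 = 29
Expected project duration μ = 29 days. Critical path: Costume fitting → Pickup shots → VFX → Final cut.

Variance along critical path = 5.444 + 9.000 + 1.000 + 1.000 = 16.444; σ = 4.055 days.
D = μ + z·σ = 29 + 1.282·4.055 = 34.2 days

34.2 days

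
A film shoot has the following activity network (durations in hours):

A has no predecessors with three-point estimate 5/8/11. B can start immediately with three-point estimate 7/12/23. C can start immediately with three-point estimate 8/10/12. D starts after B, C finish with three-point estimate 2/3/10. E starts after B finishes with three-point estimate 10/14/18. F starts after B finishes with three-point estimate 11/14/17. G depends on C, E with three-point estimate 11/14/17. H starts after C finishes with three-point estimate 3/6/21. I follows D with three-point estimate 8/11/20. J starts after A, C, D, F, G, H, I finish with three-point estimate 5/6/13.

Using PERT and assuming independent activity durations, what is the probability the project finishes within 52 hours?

te_A = (5 + 4·8 + 11)/6 = 48/6 = 8; σ²_A = ((11−5)/6)² = 1.000
te_B = (7 + 4·12 + 23)/6 = 78/6 = 13; σ²_B = ((23−7)/6)² = 7.111
te_C = (8 + 4·10 + 12)/6 = 60/6 = 10; σ²_C = ((12−8)/6)² = 0.444
te_D = (2 + 4·3 + 10)/6 = 24/6 = 4; σ²_D = ((10−2)/6)² = 1.778
te_E = (10 + 4·14 + 18)/6 = 84/6 = 14; σ²_E = ((18−10)/6)² = 1.778
te_F = (11 + 4·14 + 17)/6 = 84/6 = 14; σ²_F = ((17−11)/6)² = 1.000
te_G = (11 + 4·14 + 17)/6 = 84/6 = 14; σ²_G = ((17−11)/6)² = 1.000
te_H = (3 + 4·6 + 21)/6 = 48/6 = 8; σ²_H = ((21−3)/6)² = 9.000
te_I = (8 + 4·11 + 20)/6 = 72/6 = 12; σ²_I = ((20−8)/6)² = 4.000
te_J = (5 + 4·6 + 13)/6 = 42/6 = 7; σ²_J = ((13−5)/6)² = 1.778

Forward pass:
ES_A = 0; EF_A = 8
ES_B = 0; EF_B = 13
ES_C = 0; EF_C = 10
ES_D = max(EF_B=13, EF_C=10) = 13; EF_D = 13+4 = 17
ES_E = 13; EF_E = 13+14 = 27
ES_F = 13; EF_F = 13+14 = 27
ES_G = max(EF_C=10, EF_E=27) = 27; EF_G = 27+14 = 41
ES_H = 10; EF_H = 10+8 = 18
ES_I = 17; EF_I = 17+12 = 29
ES_J = max(EF_A=8, EF_C=10, EF_D=17, EF_F=27, EF_G=41, EF_H=18, EF_I=29) = 41; EF_J = 41+7 = 48
Expected project duration μ = 48 hours. Critical path: B → E → G → J.

Variance along critical path = 7.111 + 1.778 + 1.000 + 1.778 = 11.667; σ = √11.667 = 3.416 hours.
Z = (52 − 48) / 3.416 = 1.171
P(T ≤ 52) = Φ(1.171) ≈ 0.879

0.879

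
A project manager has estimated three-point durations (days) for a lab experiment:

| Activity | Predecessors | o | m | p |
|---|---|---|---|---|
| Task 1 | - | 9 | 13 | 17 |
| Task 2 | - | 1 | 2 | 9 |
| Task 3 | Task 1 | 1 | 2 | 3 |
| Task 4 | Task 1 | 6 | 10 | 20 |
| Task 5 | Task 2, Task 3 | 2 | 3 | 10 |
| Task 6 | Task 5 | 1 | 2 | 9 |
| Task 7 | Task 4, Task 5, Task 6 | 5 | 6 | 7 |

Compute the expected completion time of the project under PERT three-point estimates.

30 days

te_Task 1 = (9 + 4·13 + 17)/6 = 78/6 = 13
te_Task 2 = (1 + 4·2 + 9)/6 = 18/6 = 3
te_Task 3 = (1 + 4·2 + 3)/6 = 12/6 = 2
te_Task 4 = (6 + 4·10 + 20)/6 = 66/6 = 11
te_Task 5 = (2 + 4·3 + 10)/6 = 24/6 = 4
te_Task 6 = (1 + 4·2 + 9)/6 = 18/6 = 3
te_Task 7 = (5 + 4·6 + 7)/6 = 36/6 = 6

Forward pass:
ES_Task 1 = 0; EF_Task 1 = 13
ES_Task 2 = 0; EF_Task 2 = 3
ES_Task 3 = 13; EF_Task 3 = 13+2 = 15
ES_Task 4 = 13; EF_Task 4 = 13+11 = 24
ES_Task 5 = max(EF_Task 2=3, EF_Task 3=15) = 15; EF_Task 5 = 15+4 = 19
ES_Task 6 = 19; EF_Task 6 = 19+3 = 22
ES_Task 7 = max(EF_Task 4=24, EF_Task 5=19, EF_Task 6=22) = 24; EF_Task 7 = 24+6 = 30
Expected project duration μ = 30 days. Critical path: Task 1 → Task 4 → Task 7.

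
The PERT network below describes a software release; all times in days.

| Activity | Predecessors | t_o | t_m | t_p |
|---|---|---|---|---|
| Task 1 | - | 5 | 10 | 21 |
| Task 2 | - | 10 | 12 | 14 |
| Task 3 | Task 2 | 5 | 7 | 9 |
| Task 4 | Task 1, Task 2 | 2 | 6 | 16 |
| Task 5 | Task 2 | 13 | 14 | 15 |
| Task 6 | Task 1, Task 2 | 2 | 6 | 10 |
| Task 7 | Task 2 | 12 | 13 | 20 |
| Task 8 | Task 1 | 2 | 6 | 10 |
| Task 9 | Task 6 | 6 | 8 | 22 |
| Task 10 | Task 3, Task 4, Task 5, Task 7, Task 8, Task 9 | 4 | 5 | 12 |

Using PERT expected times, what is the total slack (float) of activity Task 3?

te_Task 1 = (5 + 4·10 + 21)/6 = 66/6 = 11
te_Task 2 = (10 + 4·12 + 14)/6 = 72/6 = 12
te_Task 3 = (5 + 4·7 + 9)/6 = 42/6 = 7
te_Task 4 = (2 + 4·6 + 16)/6 = 42/6 = 7
te_Task 5 = (13 + 4·14 + 15)/6 = 84/6 = 14
te_Task 6 = (2 + 4·6 + 10)/6 = 36/6 = 6
te_Task 7 = (12 + 4·13 + 20)/6 = 84/6 = 14
te_Task 8 = (2 + 4·6 + 10)/6 = 36/6 = 6
te_Task 9 = (6 + 4·8 + 22)/6 = 60/6 = 10
te_Task 10 = (4 + 4·5 + 12)/6 = 36/6 = 6

Forward pass:
ES_Task 1 = 0; EF_Task 1 = 11
ES_Task 2 = 0; EF_Task 2 = 12
ES_Task 3 = 12; EF_Task 3 = 12+7 = 19
ES_Task 4 = max(EF_Task 1=11, EF_Task 2=12) = 12; EF_Task 4 = 12+7 = 19
ES_Task 5 = 12; EF_Task 5 = 12+14 = 26
ES_Task 6 = max(EF_Task 1=11, EF_Task 2=12) = 12; EF_Task 6 = 12+6 = 18
ES_Task 7 = 12; EF_Task 7 = 12+14 = 26
ES_Task 8 = 11; EF_Task 8 = 11+6 = 17
ES_Task 9 = 18; EF_Task 9 = 18+10 = 28
ES_Task 10 = max(EF_Task 3=19, EF_Task 4=19, EF_Task 5=26, EF_Task 7=26, EF_Task 8=17, EF_Task 9=28) = 28; EF_Task 10 = 28+6 = 34
Expected project duration μ = 34 days. Critical path: Task 2 → Task 6 → Task 9 → Task 10.

Backward pass:
LF_Task 10 = 34; LS_Task 10 = 34−6 = 28
LF_Task 9 = LS_Task 10 = 28; LS_Task 9 = 28−10 = 18
LF_Task 8 = LS_Task 10 = 28; LS_Task 8 = 28−6 = 22
LF_Task 7 = LS_Task 10 = 28; LS_Task 7 = 28−14 = 14
LF_Task 6 = LS_Task 9 = 18; LS_Task 6 = 18−6 = 12
LF_Task 5 = LS_Task 10 = 28; LS_Task 5 = 28−14 = 14
LF_Task 4 = LS_Task 10 = 28; LS_Task 4 = 28−7 = 21
LF_Task 3 = LS_Task 10 = 28; LS_Task 3 = 28−7 = 21
LF_Task 2 = min(LS_Task 3=21, LS_Task 4=21, LS_Task 5=14, LS_Task 6=12, LS_Task 7=14) = 12; LS_Task 2 = 12−12 = 0
LF_Task 1 = min(LS_Task 4=21, LS_Task 6=12, LS_Task 8=22) = 12; LS_Task 1 = 12−11 = 1
Slack_Task 3 = LS_Task 3 − ES_Task 3 = 21 − 12 = 9

9 days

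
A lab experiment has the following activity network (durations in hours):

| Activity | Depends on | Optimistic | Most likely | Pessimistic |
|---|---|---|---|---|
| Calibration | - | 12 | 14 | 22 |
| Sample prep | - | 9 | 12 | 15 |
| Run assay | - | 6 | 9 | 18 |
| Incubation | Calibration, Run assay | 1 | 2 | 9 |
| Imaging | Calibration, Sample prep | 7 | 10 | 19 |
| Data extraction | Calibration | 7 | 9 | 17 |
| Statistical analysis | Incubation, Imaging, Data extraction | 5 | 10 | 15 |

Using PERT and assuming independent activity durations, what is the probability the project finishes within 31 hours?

0.053

te_Calibration = (12 + 4·14 + 22)/6 = 90/6 = 15; σ²_Calibration = ((22−12)/6)² = 2.778
te_Sample prep = (9 + 4·12 + 15)/6 = 72/6 = 12; σ²_Sample prep = ((15−9)/6)² = 1.000
te_Run assay = (6 + 4·9 + 18)/6 = 60/6 = 10; σ²_Run assay = ((18−6)/6)² = 4.000
te_Incubation = (1 + 4·2 + 9)/6 = 18/6 = 3; σ²_Incubation = ((9−1)/6)² = 1.778
te_Imaging = (7 + 4·10 + 19)/6 = 66/6 = 11; σ²_Imaging = ((19−7)/6)² = 4.000
te_Data extraction = (7 + 4·9 + 17)/6 = 60/6 = 10; σ²_Data extraction = ((17−7)/6)² = 2.778
te_Statistical analysis = (5 + 4·10 + 15)/6 = 60/6 = 10; σ²_Statistical analysis = ((15−5)/6)² = 2.778

Forward pass:
ES_Calibration = 0; EF_Calibration = 15
ES_Sample prep = 0; EF_Sample prep = 12
ES_Run assay = 0; EF_Run assay = 10
ES_Incubation = max(EF_Calibration=15, EF_Run assay=10) = 15; EF_Incubation = 15+3 = 18
ES_Imaging = max(EF_Calibration=15, EF_Sample prep=12) = 15; EF_Imaging = 15+11 = 26
ES_Data extraction = 15; EF_Data extraction = 15+10 = 25
ES_Statistical analysis = max(EF_Incubation=18, EF_Imaging=26, EF_Data extraction=25) = 26; EF_Statistical analysis = 26+10 = 36
Expected project duration μ = 36 hours. Critical path: Calibration → Imaging → Statistical analysis.

Variance along critical path = 2.778 + 4.000 + 2.778 = 9.556; σ = √9.556 = 3.091 hours.
Z = (31 − 36) / 3.091 = -1.617
P(T ≤ 31) = Φ(-1.617) ≈ 0.053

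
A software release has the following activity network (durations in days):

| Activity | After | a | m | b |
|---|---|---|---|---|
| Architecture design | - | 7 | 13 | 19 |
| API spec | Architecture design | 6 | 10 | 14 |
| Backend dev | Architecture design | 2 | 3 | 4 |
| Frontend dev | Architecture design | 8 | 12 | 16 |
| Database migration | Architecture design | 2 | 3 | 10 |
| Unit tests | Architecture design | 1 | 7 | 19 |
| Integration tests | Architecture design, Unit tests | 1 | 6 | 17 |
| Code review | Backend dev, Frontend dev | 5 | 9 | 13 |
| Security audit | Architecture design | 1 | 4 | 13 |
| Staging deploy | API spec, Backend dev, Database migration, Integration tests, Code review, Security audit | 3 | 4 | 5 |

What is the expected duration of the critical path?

te_Architecture design = (7 + 4·13 + 19)/6 = 78/6 = 13
te_API spec = (6 + 4·10 + 14)/6 = 60/6 = 10
te_Backend dev = (2 + 4·3 + 4)/6 = 18/6 = 3
te_Frontend dev = (8 + 4·12 + 16)/6 = 72/6 = 12
te_Database migration = (2 + 4·3 + 10)/6 = 24/6 = 4
te_Unit tests = (1 + 4·7 + 19)/6 = 48/6 = 8
te_Integration tests = (1 + 4·6 + 17)/6 = 42/6 = 7
te_Code review = (5 + 4·9 + 13)/6 = 54/6 = 9
te_Security audit = (1 + 4·4 + 13)/6 = 30/6 = 5
te_Staging deploy = (3 + 4·4 + 5)/6 = 24/6 = 4

Forward pass:
ES_Architecture design = 0; EF_Architecture design = 13
ES_API spec = 13; EF_API spec = 13+10 = 23
ES_Backend dev = 13; EF_Backend dev = 13+3 = 16
ES_Frontend dev = 13; EF_Frontend dev = 13+12 = 25
ES_Database migration = 13; EF_Database migration = 13+4 = 17
ES_Unit tests = 13; EF_Unit tests = 13+8 = 21
ES_Integration tests = max(EF_Architecture design=13, EF_Unit tests=21) = 21; EF_Integration tests = 21+7 = 28
ES_Code review = max(EF_Backend dev=16, EF_Frontend dev=25) = 25; EF_Code review = 25+9 = 34
ES_Security audit = 13; EF_Security audit = 13+5 = 18
ES_Staging deploy = max(EF_API spec=23, EF_Backend dev=16, EF_Database migration=17, EF_Integration tests=28, EF_Code review=34, EF_Security audit=18) = 34; EF_Staging deploy = 34+4 = 38
Expected project duration μ = 38 days. Critical path: Architecture design → Frontend dev → Code review → Staging deploy.

38 days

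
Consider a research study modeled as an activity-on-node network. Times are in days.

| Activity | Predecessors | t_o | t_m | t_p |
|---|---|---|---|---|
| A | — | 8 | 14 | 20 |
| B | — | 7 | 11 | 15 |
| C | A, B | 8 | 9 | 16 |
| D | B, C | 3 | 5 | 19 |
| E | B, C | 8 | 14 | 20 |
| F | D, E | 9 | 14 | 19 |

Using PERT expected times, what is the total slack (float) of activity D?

7 days

te_A = (8 + 4·14 + 20)/6 = 84/6 = 14
te_B = (7 + 4·11 + 15)/6 = 66/6 = 11
te_C = (8 + 4·9 + 16)/6 = 60/6 = 10
te_D = (3 + 4·5 + 19)/6 = 42/6 = 7
te_E = (8 + 4·14 + 20)/6 = 84/6 = 14
te_F = (9 + 4·14 + 19)/6 = 84/6 = 14

Forward pass:
ES_A = 0; EF_A = 14
ES_B = 0; EF_B = 11
ES_C = max(EF_A=14, EF_B=11) = 14; EF_C = 14+10 = 24
ES_D = max(EF_B=11, EF_C=24) = 24; EF_D = 24+7 = 31
ES_E = max(EF_B=11, EF_C=24) = 24; EF_E = 24+14 = 38
ES_F = max(EF_D=31, EF_E=38) = 38; EF_F = 38+14 = 52
Expected project duration μ = 52 days. Critical path: A → C → E → F.

Backward pass:
LF_F = 52; LS_F = 52−14 = 38
LF_E = LS_F = 38; LS_E = 38−14 = 24
LF_D = LS_F = 38; LS_D = 38−7 = 31
LF_C = min(LS_D=31, LS_E=24) = 24; LS_C = 24−10 = 14
LF_B = min(LS_C=14, LS_D=31, LS_E=24) = 14; LS_B = 14−11 = 3
LF_A = LS_C = 14; LS_A = 14−14 = 0
Slack_D = LS_D − ES_D = 31 − 24 = 7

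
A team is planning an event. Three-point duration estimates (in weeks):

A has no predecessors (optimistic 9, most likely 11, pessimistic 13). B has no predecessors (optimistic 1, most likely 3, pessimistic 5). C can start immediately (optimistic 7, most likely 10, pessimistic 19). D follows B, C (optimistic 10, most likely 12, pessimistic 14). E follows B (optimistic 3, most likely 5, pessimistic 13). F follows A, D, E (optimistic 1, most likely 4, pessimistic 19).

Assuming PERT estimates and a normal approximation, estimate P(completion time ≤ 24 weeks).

0.086

te_A = (9 + 4·11 + 13)/6 = 66/6 = 11; σ²_A = ((13−9)/6)² = 0.444
te_B = (1 + 4·3 + 5)/6 = 18/6 = 3; σ²_B = ((5−1)/6)² = 0.444
te_C = (7 + 4·10 + 19)/6 = 66/6 = 11; σ²_C = ((19−7)/6)² = 4.000
te_D = (10 + 4·12 + 14)/6 = 72/6 = 12; σ²_D = ((14−10)/6)² = 0.444
te_E = (3 + 4·5 + 13)/6 = 36/6 = 6; σ²_E = ((13−3)/6)² = 2.778
te_F = (1 + 4·4 + 19)/6 = 36/6 = 6; σ²_F = ((19−1)/6)² = 9.000

Forward pass:
ES_A = 0; EF_A = 11
ES_B = 0; EF_B = 3
ES_C = 0; EF_C = 11
ES_D = max(EF_B=3, EF_C=11) = 11; EF_D = 11+12 = 23
ES_E = 3; EF_E = 3+6 = 9
ES_F = max(EF_A=11, EF_D=23, EF_E=9) = 23; EF_F = 23+6 = 29
Expected project duration μ = 29 weeks. Critical path: C → D → F.

Variance along critical path = 4.000 + 0.444 + 9.000 = 13.444; σ = √13.444 = 3.667 weeks.
Z = (24 − 29) / 3.667 = -1.364
P(T ≤ 24) = Φ(-1.364) ≈ 0.086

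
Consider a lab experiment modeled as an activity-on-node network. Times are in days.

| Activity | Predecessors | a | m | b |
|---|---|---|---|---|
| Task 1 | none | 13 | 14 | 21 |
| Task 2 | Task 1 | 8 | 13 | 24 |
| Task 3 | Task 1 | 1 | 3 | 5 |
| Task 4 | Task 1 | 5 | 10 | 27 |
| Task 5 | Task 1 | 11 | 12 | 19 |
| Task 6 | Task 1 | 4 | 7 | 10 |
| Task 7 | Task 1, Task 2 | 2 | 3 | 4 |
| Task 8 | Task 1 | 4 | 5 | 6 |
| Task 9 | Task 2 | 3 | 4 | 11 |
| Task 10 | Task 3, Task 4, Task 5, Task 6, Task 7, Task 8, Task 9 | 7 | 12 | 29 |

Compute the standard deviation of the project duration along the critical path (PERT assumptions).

te_Task 1 = (13 + 4·14 + 21)/6 = 90/6 = 15; σ²_Task 1 = ((21−13)/6)² = 1.778
te_Task 2 = (8 + 4·13 + 24)/6 = 84/6 = 14; σ²_Task 2 = ((24−8)/6)² = 7.111
te_Task 3 = (1 + 4·3 + 5)/6 = 18/6 = 3; σ²_Task 3 = ((5−1)/6)² = 0.444
te_Task 4 = (5 + 4·10 + 27)/6 = 72/6 = 12; σ²_Task 4 = ((27−5)/6)² = 13.444
te_Task 5 = (11 + 4·12 + 19)/6 = 78/6 = 13; σ²_Task 5 = ((19−11)/6)² = 1.778
te_Task 6 = (4 + 4·7 + 10)/6 = 42/6 = 7; σ²_Task 6 = ((10−4)/6)² = 1.000
te_Task 7 = (2 + 4·3 + 4)/6 = 18/6 = 3; σ²_Task 7 = ((4−2)/6)² = 0.111
te_Task 8 = (4 + 4·5 + 6)/6 = 30/6 = 5; σ²_Task 8 = ((6−4)/6)² = 0.111
te_Task 9 = (3 + 4·4 + 11)/6 = 30/6 = 5; σ²_Task 9 = ((11−3)/6)² = 1.778
te_Task 10 = (7 + 4·12 + 29)/6 = 84/6 = 14; σ²_Task 10 = ((29−7)/6)² = 13.444

Forward pass:
ES_Task 1 = 0; EF_Task 1 = 15
ES_Task 2 = 15; EF_Task 2 = 15+14 = 29
ES_Task 3 = 15; EF_Task 3 = 15+3 = 18
ES_Task 4 = 15; EF_Task 4 = 15+12 = 27
ES_Task 5 = 15; EF_Task 5 = 15+13 = 28
ES_Task 6 = 15; EF_Task 6 = 15+7 = 22
ES_Task 7 = max(EF_Task 1=15, EF_Task 2=29) = 29; EF_Task 7 = 29+3 = 32
ES_Task 8 = 15; EF_Task 8 = 15+5 = 20
ES_Task 9 = 29; EF_Task 9 = 29+5 = 34
ES_Task 10 = max(EF_Task 3=18, EF_Task 4=27, EF_Task 5=28, EF_Task 6=22, EF_Task 7=32, EF_Task 8=20, EF_Task 9=34) = 34; EF_Task 10 = 34+14 = 48
Expected project duration μ = 48 days. Critical path: Task 1 → Task 2 → Task 9 → Task 10.

Variance along critical path = 1.778 + 7.111 + 1.778 + 13.444 = 24.111
σ = √24.111 = 4.910 days

4.91 days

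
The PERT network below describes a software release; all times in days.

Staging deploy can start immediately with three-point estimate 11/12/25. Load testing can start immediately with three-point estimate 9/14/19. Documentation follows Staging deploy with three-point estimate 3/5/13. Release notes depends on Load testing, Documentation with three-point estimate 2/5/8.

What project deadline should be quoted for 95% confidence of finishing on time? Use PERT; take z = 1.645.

te_Staging deploy = (11 + 4·12 + 25)/6 = 84/6 = 14; σ²_Staging deploy = ((25−11)/6)² = 5.444
te_Load testing = (9 + 4·14 + 19)/6 = 84/6 = 14; σ²_Load testing = ((19−9)/6)² = 2.778
te_Documentation = (3 + 4·5 + 13)/6 = 36/6 = 6; σ²_Documentation = ((13−3)/6)² = 2.778
te_Release notes = (2 + 4·5 + 8)/6 = 30/6 = 5; σ²_Release notes = ((8−2)/6)² = 1.000

Forward pass:
ES_Staging deploy = 0; EF_Staging deploy = 14
ES_Load testing = 0; EF_Load testing = 14
ES_Documentation = 14; EF_Documentation = 14+6 = 20
ES_Release notes = max(EF_Load testing=14, EF_Documentation=20) = 20; EF_Release notes = 20+5 = 25
Expected project duration μ = 25 days. Critical path: Staging deploy → Documentation → Release notes.

Variance along critical path = 5.444 + 2.778 + 1.000 = 9.222; σ = 3.037 days.
D = μ + z·σ = 25 + 1.645·3.037 = 30.0 days

30.0 days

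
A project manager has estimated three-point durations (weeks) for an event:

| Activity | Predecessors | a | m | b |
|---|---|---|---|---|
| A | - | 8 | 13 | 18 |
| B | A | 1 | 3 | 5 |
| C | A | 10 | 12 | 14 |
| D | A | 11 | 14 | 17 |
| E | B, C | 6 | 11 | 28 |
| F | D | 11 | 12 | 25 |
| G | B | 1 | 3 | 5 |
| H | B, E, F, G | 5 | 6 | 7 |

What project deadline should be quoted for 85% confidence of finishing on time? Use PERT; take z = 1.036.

te_A = (8 + 4·13 + 18)/6 = 78/6 = 13; σ²_A = ((18−8)/6)² = 2.778
te_B = (1 + 4·3 + 5)/6 = 18/6 = 3; σ²_B = ((5−1)/6)² = 0.444
te_C = (10 + 4·12 + 14)/6 = 72/6 = 12; σ²_C = ((14−10)/6)² = 0.444
te_D = (11 + 4·14 + 17)/6 = 84/6 = 14; σ²_D = ((17−11)/6)² = 1.000
te_E = (6 + 4·11 + 28)/6 = 78/6 = 13; σ²_E = ((28−6)/6)² = 13.444
te_F = (11 + 4·12 + 25)/6 = 84/6 = 14; σ²_F = ((25−11)/6)² = 5.444
te_G = (1 + 4·3 + 5)/6 = 18/6 = 3; σ²_G = ((5−1)/6)² = 0.444
te_H = (5 + 4·6 + 7)/6 = 36/6 = 6; σ²_H = ((7−5)/6)² = 0.111

Forward pass:
ES_A = 0; EF_A = 13
ES_B = 13; EF_B = 13+3 = 16
ES_C = 13; EF_C = 13+12 = 25
ES_D = 13; EF_D = 13+14 = 27
ES_E = max(EF_B=16, EF_C=25) = 25; EF_E = 25+13 = 38
ES_F = 27; EF_F = 27+14 = 41
ES_G = 16; EF_G = 16+3 = 19
ES_H = max(EF_B=16, EF_E=38, EF_F=41, EF_G=19) = 41; EF_H = 41+6 = 47
Expected project duration μ = 47 weeks. Critical path: A → D → F → H.

Variance along critical path = 2.778 + 1.000 + 5.444 + 0.111 = 9.333; σ = 3.055 weeks.
D = μ + z·σ = 47 + 1.036·3.055 = 50.2 weeks

50.2 weeks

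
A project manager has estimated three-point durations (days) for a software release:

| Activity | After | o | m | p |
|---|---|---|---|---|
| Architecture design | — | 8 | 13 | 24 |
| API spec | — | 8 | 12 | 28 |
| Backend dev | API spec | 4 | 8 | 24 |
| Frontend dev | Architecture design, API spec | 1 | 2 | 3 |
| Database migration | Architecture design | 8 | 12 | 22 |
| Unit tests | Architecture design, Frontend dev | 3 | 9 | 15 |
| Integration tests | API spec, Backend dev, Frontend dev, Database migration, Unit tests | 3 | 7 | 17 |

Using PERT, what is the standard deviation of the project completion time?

te_Architecture design = (8 + 4·13 + 24)/6 = 84/6 = 14; σ²_Architecture design = ((24−8)/6)² = 7.111
te_API spec = (8 + 4·12 + 28)/6 = 84/6 = 14; σ²_API spec = ((28−8)/6)² = 11.111
te_Backend dev = (4 + 4·8 + 24)/6 = 60/6 = 10; σ²_Backend dev = ((24−4)/6)² = 11.111
te_Frontend dev = (1 + 4·2 + 3)/6 = 12/6 = 2; σ²_Frontend dev = ((3−1)/6)² = 0.111
te_Database migration = (8 + 4·12 + 22)/6 = 78/6 = 13; σ²_Database migration = ((22−8)/6)² = 5.444
te_Unit tests = (3 + 4·9 + 15)/6 = 54/6 = 9; σ²_Unit tests = ((15−3)/6)² = 4.000
te_Integration tests = (3 + 4·7 + 17)/6 = 48/6 = 8; σ²_Integration tests = ((17−3)/6)² = 5.444

Forward pass:
ES_Architecture design = 0; EF_Architecture design = 14
ES_API spec = 0; EF_API spec = 14
ES_Backend dev = 14; EF_Backend dev = 14+10 = 24
ES_Frontend dev = max(EF_Architecture design=14, EF_API spec=14) = 14; EF_Frontend dev = 14+2 = 16
ES_Database migration = 14; EF_Database migration = 14+13 = 27
ES_Unit tests = max(EF_Architecture design=14, EF_Frontend dev=16) = 16; EF_Unit tests = 16+9 = 25
ES_Integration tests = max(EF_API spec=14, EF_Backend dev=24, EF_Frontend dev=16, EF_Database migration=27, EF_Unit tests=25) = 27; EF_Integration tests = 27+8 = 35
Expected project duration μ = 35 days. Critical path: Architecture design → Database migration → Integration tests.

Variance along critical path = 7.111 + 5.444 + 5.444 = 18.000
σ = √18.000 = 4.243 days

4.24 days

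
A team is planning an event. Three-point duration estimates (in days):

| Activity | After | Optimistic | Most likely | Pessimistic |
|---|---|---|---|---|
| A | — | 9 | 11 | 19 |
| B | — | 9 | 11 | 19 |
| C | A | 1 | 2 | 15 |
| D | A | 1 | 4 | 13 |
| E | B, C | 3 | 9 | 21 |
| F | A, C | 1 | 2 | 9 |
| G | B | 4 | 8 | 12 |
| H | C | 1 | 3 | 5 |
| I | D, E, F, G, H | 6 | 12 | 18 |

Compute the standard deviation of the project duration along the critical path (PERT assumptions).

4.61 days

te_A = (9 + 4·11 + 19)/6 = 72/6 = 12; σ²_A = ((19−9)/6)² = 2.778
te_B = (9 + 4·11 + 19)/6 = 72/6 = 12; σ²_B = ((19−9)/6)² = 2.778
te_C = (1 + 4·2 + 15)/6 = 24/6 = 4; σ²_C = ((15−1)/6)² = 5.444
te_D = (1 + 4·4 + 13)/6 = 30/6 = 5; σ²_D = ((13−1)/6)² = 4.000
te_E = (3 + 4·9 + 21)/6 = 60/6 = 10; σ²_E = ((21−3)/6)² = 9.000
te_F = (1 + 4·2 + 9)/6 = 18/6 = 3; σ²_F = ((9−1)/6)² = 1.778
te_G = (4 + 4·8 + 12)/6 = 48/6 = 8; σ²_G = ((12−4)/6)² = 1.778
te_H = (1 + 4·3 + 5)/6 = 18/6 = 3; σ²_H = ((5−1)/6)² = 0.444
te_I = (6 + 4·12 + 18)/6 = 72/6 = 12; σ²_I = ((18−6)/6)² = 4.000

Forward pass:
ES_A = 0; EF_A = 12
ES_B = 0; EF_B = 12
ES_C = 12; EF_C = 12+4 = 16
ES_D = 12; EF_D = 12+5 = 17
ES_E = max(EF_B=12, EF_C=16) = 16; EF_E = 16+10 = 26
ES_F = max(EF_A=12, EF_C=16) = 16; EF_F = 16+3 = 19
ES_G = 12; EF_G = 12+8 = 20
ES_H = 16; EF_H = 16+3 = 19
ES_I = max(EF_D=17, EF_E=26, EF_F=19, EF_G=20, EF_H=19) = 26; EF_I = 26+12 = 38
Expected project duration μ = 38 days. Critical path: A → C → E → I.

Variance along critical path = 2.778 + 5.444 + 9.000 + 4.000 = 21.222
σ = √21.222 = 4.607 days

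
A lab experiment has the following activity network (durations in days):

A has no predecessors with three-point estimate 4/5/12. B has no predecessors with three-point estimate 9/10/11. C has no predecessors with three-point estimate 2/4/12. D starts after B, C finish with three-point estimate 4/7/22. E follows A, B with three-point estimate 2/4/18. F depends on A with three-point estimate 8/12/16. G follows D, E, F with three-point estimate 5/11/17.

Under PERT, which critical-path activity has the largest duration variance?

te_A = (4 + 4·5 + 12)/6 = 36/6 = 6; σ²_A = ((12−4)/6)² = 1.778
te_B = (9 + 4·10 + 11)/6 = 60/6 = 10; σ²_B = ((11−9)/6)² = 0.111
te_C = (2 + 4·4 + 12)/6 = 30/6 = 5; σ²_C = ((12−2)/6)² = 2.778
te_D = (4 + 4·7 + 22)/6 = 54/6 = 9; σ²_D = ((22−4)/6)² = 9.000
te_E = (2 + 4·4 + 18)/6 = 36/6 = 6; σ²_E = ((18−2)/6)² = 7.111
te_F = (8 + 4·12 + 16)/6 = 72/6 = 12; σ²_F = ((16−8)/6)² = 1.778
te_G = (5 + 4·11 + 17)/6 = 66/6 = 11; σ²_G = ((17−5)/6)² = 4.000

Forward pass:
ES_A = 0; EF_A = 6
ES_B = 0; EF_B = 10
ES_C = 0; EF_C = 5
ES_D = max(EF_B=10, EF_C=5) = 10; EF_D = 10+9 = 19
ES_E = max(EF_A=6, EF_B=10) = 10; EF_E = 10+6 = 16
ES_F = 6; EF_F = 6+12 = 18
ES_G = max(EF_D=19, EF_E=16, EF_F=18) = 19; EF_G = 19+11 = 30
Expected project duration μ = 30 days. Critical path: B → D → G.

Variances on critical path: σ²_B=0.111, σ²_D=9.000, σ²_G=4.000.
Largest is σ²_D = 9.000.

D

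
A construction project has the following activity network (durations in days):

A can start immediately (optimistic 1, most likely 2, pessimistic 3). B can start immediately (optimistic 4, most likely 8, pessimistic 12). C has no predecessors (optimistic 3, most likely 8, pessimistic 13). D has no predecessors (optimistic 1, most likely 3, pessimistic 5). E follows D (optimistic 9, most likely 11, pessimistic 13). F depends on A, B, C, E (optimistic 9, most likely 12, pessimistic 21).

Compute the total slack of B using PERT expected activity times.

6 days

te_A = (1 + 4·2 + 3)/6 = 12/6 = 2
te_B = (4 + 4·8 + 12)/6 = 48/6 = 8
te_C = (3 + 4·8 + 13)/6 = 48/6 = 8
te_D = (1 + 4·3 + 5)/6 = 18/6 = 3
te_E = (9 + 4·11 + 13)/6 = 66/6 = 11
te_F = (9 + 4·12 + 21)/6 = 78/6 = 13

Forward pass:
ES_A = 0; EF_A = 2
ES_B = 0; EF_B = 8
ES_C = 0; EF_C = 8
ES_D = 0; EF_D = 3
ES_E = 3; EF_E = 3+11 = 14
ES_F = max(EF_A=2, EF_B=8, EF_C=8, EF_E=14) = 14; EF_F = 14+13 = 27
Expected project duration μ = 27 days. Critical path: D → E → F.

Backward pass:
LF_F = 27; LS_F = 27−13 = 14
LF_E = LS_F = 14; LS_E = 14−11 = 3
LF_D = LS_E = 3; LS_D = 3−3 = 0
LF_C = LS_F = 14; LS_C = 14−8 = 6
LF_B = LS_F = 14; LS_B = 14−8 = 6
LF_A = LS_F = 14; LS_A = 14−2 = 12
Slack_B = LS_B − ES_B = 6 − 0 = 6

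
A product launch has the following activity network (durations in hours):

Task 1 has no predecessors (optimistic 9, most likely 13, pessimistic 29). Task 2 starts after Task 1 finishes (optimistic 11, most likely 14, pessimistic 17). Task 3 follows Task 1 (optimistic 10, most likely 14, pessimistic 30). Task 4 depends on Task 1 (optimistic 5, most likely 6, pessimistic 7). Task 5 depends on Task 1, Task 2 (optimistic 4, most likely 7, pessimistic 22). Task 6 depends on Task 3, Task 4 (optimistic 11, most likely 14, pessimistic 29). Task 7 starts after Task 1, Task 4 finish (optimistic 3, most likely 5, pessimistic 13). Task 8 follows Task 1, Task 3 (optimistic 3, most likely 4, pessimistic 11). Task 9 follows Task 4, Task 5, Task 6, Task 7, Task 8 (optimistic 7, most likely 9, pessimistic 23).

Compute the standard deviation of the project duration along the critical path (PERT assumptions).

6.19 hours

te_Task 1 = (9 + 4·13 + 29)/6 = 90/6 = 15; σ²_Task 1 = ((29−9)/6)² = 11.111
te_Task 2 = (11 + 4·14 + 17)/6 = 84/6 = 14; σ²_Task 2 = ((17−11)/6)² = 1.000
te_Task 3 = (10 + 4·14 + 30)/6 = 96/6 = 16; σ²_Task 3 = ((30−10)/6)² = 11.111
te_Task 4 = (5 + 4·6 + 7)/6 = 36/6 = 6; σ²_Task 4 = ((7−5)/6)² = 0.111
te_Task 5 = (4 + 4·7 + 22)/6 = 54/6 = 9; σ²_Task 5 = ((22−4)/6)² = 9.000
te_Task 6 = (11 + 4·14 + 29)/6 = 96/6 = 16; σ²_Task 6 = ((29−11)/6)² = 9.000
te_Task 7 = (3 + 4·5 + 13)/6 = 36/6 = 6; σ²_Task 7 = ((13−3)/6)² = 2.778
te_Task 8 = (3 + 4·4 + 11)/6 = 30/6 = 5; σ²_Task 8 = ((11−3)/6)² = 1.778
te_Task 9 = (7 + 4·9 + 23)/6 = 66/6 = 11; σ²_Task 9 = ((23−7)/6)² = 7.111

Forward pass:
ES_Task 1 = 0; EF_Task 1 = 15
ES_Task 2 = 15; EF_Task 2 = 15+14 = 29
ES_Task 3 = 15; EF_Task 3 = 15+16 = 31
ES_Task 4 = 15; EF_Task 4 = 15+6 = 21
ES_Task 5 = max(EF_Task 1=15, EF_Task 2=29) = 29; EF_Task 5 = 29+9 = 38
ES_Task 6 = max(EF_Task 3=31, EF_Task 4=21) = 31; EF_Task 6 = 31+16 = 47
ES_Task 7 = max(EF_Task 1=15, EF_Task 4=21) = 21; EF_Task 7 = 21+6 = 27
ES_Task 8 = max(EF_Task 1=15, EF_Task 3=31) = 31; EF_Task 8 = 31+5 = 36
ES_Task 9 = max(EF_Task 4=21, EF_Task 5=38, EF_Task 6=47, EF_Task 7=27, EF_Task 8=36) = 47; EF_Task 9 = 47+11 = 58
Expected project duration μ = 58 hours. Critical path: Task 1 → Task 3 → Task 6 → Task 9.

Variance along critical path = 11.111 + 11.111 + 9.000 + 7.111 = 38.333
σ = √38.333 = 6.191 hours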